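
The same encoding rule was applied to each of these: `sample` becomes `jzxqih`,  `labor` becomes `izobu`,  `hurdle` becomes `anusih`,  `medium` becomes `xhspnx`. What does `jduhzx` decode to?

scream

This is an affine cipher: with a=0,…,z=25, each position x becomes (15x+25) mod 26.
Decoding jduhzx: j(9)→7·(9−25)≡18=s; d(3)→7·(3−25)≡2=c; u(20)→7·(20−25)≡17=r; h(7)→7·(7−25)≡4=e; z(25)→7·(25−25)≡0=a; x(23)→7·(23−25)≡12=m (all mod 26).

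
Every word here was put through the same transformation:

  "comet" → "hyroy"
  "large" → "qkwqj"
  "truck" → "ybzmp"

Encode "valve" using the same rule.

akqfj

A repeating key of period 2 is used — shifts +5, +10 over and over.
On valve: v+5=a, a+10=k, l+5=q, v+10=f, e+5=j.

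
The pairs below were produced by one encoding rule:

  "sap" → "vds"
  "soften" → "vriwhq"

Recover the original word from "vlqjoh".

single

Each letter is shifted forward by 3 in the alphabet (a Caesar shift of +3).
Reversing it on vlqjoh: v−3=s, l−3=i, q−3=n, j−3=g, o−3=l, h−3=e.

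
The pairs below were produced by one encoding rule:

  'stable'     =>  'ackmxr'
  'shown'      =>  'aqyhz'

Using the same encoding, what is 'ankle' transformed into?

In stable: s→a is +8, t→c is +9, a→k is +10, b→m is +11 — the shift increases by 1 each position. The shift increases by 1 at each position, starting from +8: 8, 9, 10, ….
On ankle: a+8=i, n+9=w, k+10=u, l+11=w, e+12=q.

iwuwq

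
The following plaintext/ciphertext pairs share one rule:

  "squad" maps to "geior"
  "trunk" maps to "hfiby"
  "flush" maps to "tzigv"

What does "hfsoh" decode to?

treat

Each letter is shifted forward by 14 in the alphabet (a Caesar shift of +14).
Undoing it on hfsoh: h−14=t, f−14=r, s−14=e, o−14=a, h−14=t.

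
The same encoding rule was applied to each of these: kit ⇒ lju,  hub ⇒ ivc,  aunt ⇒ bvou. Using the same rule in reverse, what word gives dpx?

cow

Compare letters: k→l is +1, i→j is +1, t→u is +1 — a constant shift. It's a constant shift of +1 (ROT1).
Undoing it on dpx: d−1=c, p−1=o, x−1=w.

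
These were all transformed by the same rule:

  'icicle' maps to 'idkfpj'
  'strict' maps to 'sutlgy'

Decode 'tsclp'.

In icicle: i→i is +0, c→d is +1, i→k is +2, c→f is +3 — the shift increases by 1 each position. The shift increases by 1 at each position, starting from +0: 0, 1, 2, ….
Reversing it on tsclp: t−0=t, s−1=r, c−2=a, l−3=i, p−4=l.

trail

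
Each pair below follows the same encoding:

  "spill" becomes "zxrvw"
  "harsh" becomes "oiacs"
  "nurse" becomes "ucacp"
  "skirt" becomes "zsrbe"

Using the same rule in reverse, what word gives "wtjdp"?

In spill: s→z is +7, p→x is +8, i→r is +9, l→v is +10 — the shift increases by 1 each position. Each letter shifts forward by (position + 7), i.e. 7, 8, 9, … — the shift grows by one for each successive letter.
Undoing it on wtjdp: w−7=p, t−8=l, j−9=a, d−10=t, p−11=e.

plate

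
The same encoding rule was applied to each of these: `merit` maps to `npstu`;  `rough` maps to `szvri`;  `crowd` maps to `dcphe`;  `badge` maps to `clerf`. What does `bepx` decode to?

Shifts by position in merit: pos 0: m→n (+1), pos 1: e→p (+11), pos 2: r→s (+1), pos 3: i→t (+11) — repeating every 2. A repeating key of period 2 is used — shifts +1, +11 over and over.
Reversing it on bepx: b−1=a, e−11=t, p−1=o, x−11=m.

atom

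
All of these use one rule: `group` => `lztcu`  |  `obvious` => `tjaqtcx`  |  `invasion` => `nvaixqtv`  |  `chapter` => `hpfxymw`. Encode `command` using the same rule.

hwrufvi

Shifts by position in group: pos 0: g→l (+5), pos 1: r→z (+8), pos 2: o→t (+5), pos 3: u→c (+8) — repeating every 2. It's a Vigenère-style cipher with numeric key [5,8]: position i shifts by key[i mod 2].
Applying it to command: c+5=h, o+8=w, m+5=r, m+8=u, a+5=f, n+8=v, d+5=i.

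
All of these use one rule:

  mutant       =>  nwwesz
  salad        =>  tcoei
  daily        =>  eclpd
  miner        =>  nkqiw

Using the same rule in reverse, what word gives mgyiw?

The shift increases by 1 at each position, starting from +1: 1, 2, 3, ….
Reversing it on mgyiw: m−1=l, g−2=e, y−3=v, i−4=e, w−5=r.

lever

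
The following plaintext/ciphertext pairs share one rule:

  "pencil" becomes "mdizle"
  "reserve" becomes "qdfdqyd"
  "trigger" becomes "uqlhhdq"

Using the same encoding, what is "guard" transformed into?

p(15)→m(12) and e(4)→d(3) fit y≡15x+21 (mod 26); the inverse of 15 mod 26 is 7. This is an affine cipher: with a=0,…,z=25, each position x becomes (15x+21) mod 26.
On guard: g(6)→15·6+21≡7=h; u(20)→15·20+21≡9=j; a(0)→15·0+21≡21=v; r(17)→15·17+21≡16=q; d(3)→15·3+21≡14=o (all mod 26).

hjvqo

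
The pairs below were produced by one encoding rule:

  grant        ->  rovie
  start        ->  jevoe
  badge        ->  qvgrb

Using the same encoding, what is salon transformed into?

g(6)→r(17) and r(17)→o(14) fit y≡21x+21 (mod 26); the inverse of 21 mod 26 is 5. This is an affine cipher: with a=0,…,z=25, each position x becomes (21x+21) mod 26.
On salon: s(18)→21·18+21≡9=j; a(0)→21·0+21≡21=v; l(11)→21·11+21≡18=s; o(14)→21·14+21≡3=d; n(13)→21·13+21≡8=i (all mod 26).

jvsdi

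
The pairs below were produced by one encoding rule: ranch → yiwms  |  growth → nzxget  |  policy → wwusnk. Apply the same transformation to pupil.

wcysw

In ranch: r→y is +7, a→i is +8, n→w is +9, c→m is +10 — the shift increases by 1 each position. Letter i (0-indexed) is shifted by i+7, so successive shifts are 7, 8, 9, ….
Applying it to pupil: p+7=w, u+8=c, p+9=y, i+10=s, l+11=w.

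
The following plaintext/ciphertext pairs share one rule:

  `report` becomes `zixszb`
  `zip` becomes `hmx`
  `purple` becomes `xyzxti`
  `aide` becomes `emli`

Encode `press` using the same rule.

xziaa

The shift depends on letter class: consonant r→z is +8, but vowel e→i is +4. The rule splits by letter class: vowels +4, consonants +8.
For press: p(cons)+8=x, r(cons)+8=z, e(vowel)+4=i, s(cons)+8=a, s(cons)+8=a.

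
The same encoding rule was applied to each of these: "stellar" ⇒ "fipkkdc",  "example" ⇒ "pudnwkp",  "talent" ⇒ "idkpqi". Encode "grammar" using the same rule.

s(18)→f(5) and t(19)→i(8) fit y≡3x+3 (mod 26); the inverse of 3 mod 26 is 9. Each letter's alphabet position (a=0..z=25) is mapped through 3·x+3 mod 26 — an affine cipher.
On grammar: g(6)→3·6+3≡21=v; r(17)→3·17+3≡2=c; a(0)→3·0+3≡3=d; m(12)→3·12+3≡13=n; m(12)→3·12+3≡13=n; a(0)→3·0+3≡3=d; r(17)→3·17+3≡2=c (all mod 26).

vcdnndc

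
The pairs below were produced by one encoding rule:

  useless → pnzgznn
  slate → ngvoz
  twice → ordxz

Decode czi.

Compare letters: u→p is +21, s→n is +21, e→z is +21 — a constant shift. Each letter is shifted forward by 21 in the alphabet (a Caesar shift of +21).
Decoding czi: c−21=h, z−21=e, i−21=n.

hen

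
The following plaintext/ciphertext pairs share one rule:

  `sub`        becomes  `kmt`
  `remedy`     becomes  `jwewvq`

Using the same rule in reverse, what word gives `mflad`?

until

Compare letters: s→k is +18, u→m is +18, b→t is +18 — a constant shift. Every letter moves 18 places later in the alphabet, wrapping around z→a.
Decoding mflad: m−18=u, f−18=n, l−18=t, a−18=i, d−18=l.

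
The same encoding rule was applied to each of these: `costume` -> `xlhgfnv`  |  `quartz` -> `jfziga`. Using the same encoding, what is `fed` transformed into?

uvw

Each pair mirrors across the alphabet (c↔x, o↔l, s↔h): positions sum to 25. This is the alphabet-reversal cipher (Atbash): a becomes z, b becomes y, etc.
For fed: f↔u, e↔v, d↔w.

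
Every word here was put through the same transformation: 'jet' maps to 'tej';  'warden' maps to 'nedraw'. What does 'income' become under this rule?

emocni

It's just the letters in reverse order.
For income: reverse → emocni.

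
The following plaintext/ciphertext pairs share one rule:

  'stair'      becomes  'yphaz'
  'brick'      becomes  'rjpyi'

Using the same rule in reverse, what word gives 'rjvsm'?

The output letters match the input read backwards, each shifted +7: stair reversed is riats. The word is reversed, then every letter is shifted forward by 7.
Reversing it on rjvsm: shift back: r−7=k, j−7=c, v−7=o, s−7=l, m−7=f → kcolf; then reverse → flock.

flock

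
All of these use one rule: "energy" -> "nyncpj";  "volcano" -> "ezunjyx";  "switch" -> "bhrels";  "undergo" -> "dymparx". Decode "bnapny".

Shifts by position in energy: pos 0: e→n (+9), pos 1: n→y (+11), pos 2: e→n (+9), pos 3: r→c (+11) — repeating every 2. A repeating key of period 2 is used — shifts +9, +11 over and over.
Undoing it on bnapny: b−9=s, n−11=c, a−9=r, p−11=e, n−9=e, y−11=n.

screen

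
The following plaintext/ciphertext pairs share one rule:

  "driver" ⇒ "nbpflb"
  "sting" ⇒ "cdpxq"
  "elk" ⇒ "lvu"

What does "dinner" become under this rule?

npxxlb

The shift depends on letter class: consonant d→n is +10, but vowel i→p is +7. The rule splits by letter class: vowels +7, consonants +10.
For dinner: d(cons)+10=n, i(vowel)+7=p, n(cons)+10=x, n(cons)+10=x, e(vowel)+7=l, r(cons)+10=b.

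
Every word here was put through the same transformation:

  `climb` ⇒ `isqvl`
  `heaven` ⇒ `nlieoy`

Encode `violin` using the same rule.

In climb: c→i is +6, l→s is +7, i→q is +8, m→v is +9 — the shift increases by 1 each position. Letter i (0-indexed) is shifted by i+6, so successive shifts are 6, 7, 8, ….
For violin: v+6=b, i+7=p, o+8=w, l+9=u, i+10=s, n+11=y.

bpwusy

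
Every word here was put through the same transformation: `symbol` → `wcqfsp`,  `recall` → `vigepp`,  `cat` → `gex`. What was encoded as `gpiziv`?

clever

Compare letters: s→w is +4, y→c is +4, m→q is +4 — a constant shift. It's a constant shift of +4 (ROT4).
Reversing it on gpiziv: g−4=c, p−4=l, i−4=e, z−4=v, i−4=e, v−4=r.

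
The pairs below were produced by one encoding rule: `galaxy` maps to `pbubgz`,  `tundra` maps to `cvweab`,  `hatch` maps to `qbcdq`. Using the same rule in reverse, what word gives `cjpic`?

tight

Shifts by position in galaxy: pos 0: g→p (+9), pos 1: a→b (+1), pos 2: l→u (+9), pos 3: a→b (+1) — repeating every 2. The shifts repeat in a cycle of length 2: positions 0,1,… shift by +9, +1, then the pattern repeats.
Undoing it on cjpic: c−9=t, j−1=i, p−9=g, i−1=h, c−9=t.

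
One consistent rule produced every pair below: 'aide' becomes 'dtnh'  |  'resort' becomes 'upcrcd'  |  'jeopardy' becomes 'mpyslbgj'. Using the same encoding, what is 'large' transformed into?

Shifts by position in aide: pos 0: a→d (+3), pos 1: i→t (+11), pos 2: d→n (+10), pos 3: e→h (+3) — repeating every 3. The shifts repeat in a cycle of length 3: positions 0,1,… shift by +3, +11, +10, then the pattern repeats.
On large: l+3=o, a+11=l, r+10=b, g+3=j, e+11=p.

olbjp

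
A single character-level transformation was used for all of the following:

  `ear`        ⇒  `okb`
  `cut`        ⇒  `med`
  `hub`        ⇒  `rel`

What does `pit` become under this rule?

Compare letters: e→o is +10, a→k is +10, r→b is +10 — a constant shift. Each letter is shifted forward by 10 in the alphabet (a Caesar shift of +10).
For pit: p+10=z, i+10=s, t+10=d.

zsd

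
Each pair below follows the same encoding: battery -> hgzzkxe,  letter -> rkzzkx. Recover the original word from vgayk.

pause

Compare letters: b→h is +6, a→g is +6, t→z is +6 — a constant shift. This is a Caesar cipher with shift 6.
Decoding vgayk: v−6=p, g−6=a, a−6=u, y−6=s, k−6=e.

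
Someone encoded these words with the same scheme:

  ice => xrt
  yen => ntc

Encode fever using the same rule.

utktg

Each letter is shifted forward by 15 in the alphabet (a Caesar shift of +15).
On fever: f+15=u, e+15=t, v+15=k, e+15=t, r+15=g.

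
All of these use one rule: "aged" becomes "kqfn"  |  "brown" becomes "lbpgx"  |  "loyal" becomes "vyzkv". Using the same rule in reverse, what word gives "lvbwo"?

blame

Shifts by position in aged: pos 0: a→k (+10), pos 1: g→q (+10), pos 2: e→f (+1), pos 3: d→n (+10) — repeating every 3. The shifts repeat in a cycle of length 3: positions 0,1,… shift by +10, +10, +1, then the pattern repeats.
Decoding lvbwo: l−10=b, v−10=l, b−1=a, w−10=m, o−10=e.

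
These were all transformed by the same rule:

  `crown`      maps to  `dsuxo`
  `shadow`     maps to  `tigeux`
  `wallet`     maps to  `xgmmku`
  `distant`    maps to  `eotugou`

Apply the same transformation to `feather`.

gkguiks

The shift depends on letter class: consonant c→d is +1, but vowel o→u is +6. Two shifts are in play — +6 for a/e/i/o/u, +1 for every other letter.
For feather: f(cons)+1=g, e(vowel)+6=k, a(vowel)+6=g, t(cons)+1=u, h(cons)+1=i, e(vowel)+6=k, r(cons)+1=s.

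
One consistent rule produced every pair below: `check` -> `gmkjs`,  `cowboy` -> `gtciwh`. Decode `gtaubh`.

In check: c→g is +4, h→m is +5, e→k is +6, c→j is +7 — the shift increases by 1 each position. The shift increases by 1 at each position, starting from +4: 4, 5, 6, ….
Reversing it on gtaubh: g−4=c, t−5=o, a−6=u, u−7=n, b−8=t, h−9=y.

county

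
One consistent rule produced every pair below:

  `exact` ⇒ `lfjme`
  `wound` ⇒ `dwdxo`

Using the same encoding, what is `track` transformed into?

azjmv

In exact: e→l is +7, x→f is +8, a→j is +9, c→m is +10 — the shift increases by 1 each position. Letter i (0-indexed) is shifted by i+7, so successive shifts are 7, 8, 9, ….
On track: t+7=a, r+8=z, a+9=j, c+10=m, k+11=v.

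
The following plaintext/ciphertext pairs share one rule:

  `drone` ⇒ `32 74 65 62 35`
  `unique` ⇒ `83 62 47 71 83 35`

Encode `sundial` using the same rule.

77 83 62 32 47 23 56

d(#4)→32 and r(#18)→74: differences scale by 3, so n = 3·pos + 20. With a=1..z=26, the number is 3·pos + 20.
For sundial: s=19→77, u=21→83, n=14→62, d=4→32, i=9→47, a=1→23, l=12→56.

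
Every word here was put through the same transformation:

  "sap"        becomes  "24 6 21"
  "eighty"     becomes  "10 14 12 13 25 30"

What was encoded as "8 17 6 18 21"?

clamp

Each letter is replaced by its alphabet position (a=1..z=26) + 5.
Reversing it on 8 17 6 18 21: 8→(8−5)÷1=3=c, 17→(17−5)÷1=12=l, 6→(6−5)÷1=1=a, 18→(18−5)÷1=13=m, 21→(21−5)÷1=16=p.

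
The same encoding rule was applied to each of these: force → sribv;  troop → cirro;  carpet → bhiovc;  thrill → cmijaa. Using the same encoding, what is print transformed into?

f(5)→s(18) and o(14)→r(17) fit y≡23x+7 (mod 26); the inverse of 23 mod 26 is 17. Each letter's alphabet position (a=0..z=25) is mapped through 23·x+7 mod 26 — an affine cipher.
For print: p(15)→23·15+7≡14=o; r(17)→23·17+7≡8=i; i(8)→23·8+7≡9=j; n(13)→23·13+7≡20=u; t(19)→23·19+7≡2=c (all mod 26).

oijuc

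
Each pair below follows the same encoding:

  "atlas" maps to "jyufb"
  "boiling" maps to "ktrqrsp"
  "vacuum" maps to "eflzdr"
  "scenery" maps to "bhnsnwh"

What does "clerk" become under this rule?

lqnwt

A repeating key of period 2 is used — shifts +9, +5 over and over.
Applying it to clerk: c+9=l, l+5=q, e+9=n, r+5=w, k+9=t.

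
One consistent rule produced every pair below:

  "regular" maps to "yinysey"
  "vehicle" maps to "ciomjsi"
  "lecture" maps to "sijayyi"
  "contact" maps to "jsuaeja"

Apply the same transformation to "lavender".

Vowels shift forward by 4 and consonants shift forward by 7.
Applying it to lavender: l(cons)+7=s, a(vowel)+4=e, v(cons)+7=c, e(vowel)+4=i, n(cons)+7=u, d(cons)+7=k, e(vowel)+4=i, r(cons)+7=y.

seciukiy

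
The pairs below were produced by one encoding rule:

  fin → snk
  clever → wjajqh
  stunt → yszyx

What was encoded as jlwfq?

The output letters match the input read backwards, each shifted +5: fin reversed is nif. Read the word backwards and shift each letter +5.
Reversing it on jlwfq: shift back: j−5=e, l−5=g, w−5=r, f−5=a, q−5=l → egral; then reverse → large.

large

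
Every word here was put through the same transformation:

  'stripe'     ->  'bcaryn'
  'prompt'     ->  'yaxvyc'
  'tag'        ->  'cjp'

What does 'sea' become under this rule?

Compare letters: s→b is +9, t→c is +9, r→a is +9 — a constant shift. Each letter is shifted forward by 9 in the alphabet (a Caesar shift of +9).
On sea: s+9=b, e+9=n, a+9=j.

bnj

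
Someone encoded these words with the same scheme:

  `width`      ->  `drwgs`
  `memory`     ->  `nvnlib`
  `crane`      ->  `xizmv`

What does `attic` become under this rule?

zggrx

Each pair mirrors across the alphabet (w↔d, i↔r, d↔w): positions sum to 25. This is the alphabet-reversal cipher (Atbash): a becomes z, b becomes y, etc.
For attic: a↔z, t↔g, t↔g, i↔r, c↔x.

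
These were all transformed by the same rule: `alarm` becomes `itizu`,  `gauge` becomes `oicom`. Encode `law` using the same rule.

tie

Compare letters: a→i is +8, l→t is +8, a→i is +8 — a constant shift. This is a Caesar cipher with shift 8.
For law: l+8=t, a+8=i, w+8=e.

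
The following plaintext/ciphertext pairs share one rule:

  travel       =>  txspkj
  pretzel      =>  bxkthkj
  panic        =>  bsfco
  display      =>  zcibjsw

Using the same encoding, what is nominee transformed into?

This is an affine cipher: with a=0,…,z=25, each position x becomes (11x+18) mod 26.
Applying it to nominee: n(13)→11·13+18≡5=f; o(14)→11·14+18≡16=q; m(12)→11·12+18≡20=u; i(8)→11·8+18≡2=c; n(13)→11·13+18≡5=f; e(4)→11·4+18≡10=k; e(4)→11·4+18≡10=k (all mod 26).

fqucfkk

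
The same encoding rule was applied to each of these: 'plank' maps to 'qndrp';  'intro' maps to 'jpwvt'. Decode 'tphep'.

In plank: p→q is +1, l→n is +2, a→d is +3, n→r is +4 — the shift increases by 1 each position. Each letter shifts forward by (position + 1), i.e. 1, 2, 3, … — the shift grows by one for each successive letter.
Undoing it on tphep: t−1=s, p−2=n, h−3=e, e−4=a, p−5=k.

sneak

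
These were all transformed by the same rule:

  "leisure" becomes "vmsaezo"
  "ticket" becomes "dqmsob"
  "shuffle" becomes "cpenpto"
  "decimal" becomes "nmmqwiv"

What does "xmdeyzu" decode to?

Shifts by position in leisure: pos 0: l→v (+10), pos 1: e→m (+8), pos 2: i→s (+10), pos 3: s→a (+8) — repeating every 2. It's a Vigenère-style cipher with numeric key [10,8]: position i shifts by key[i mod 2].
Decoding xmdeyzu: x−10=n, m−8=e, d−10=t, e−8=w, y−10=o, z−8=r, u−10=k.

network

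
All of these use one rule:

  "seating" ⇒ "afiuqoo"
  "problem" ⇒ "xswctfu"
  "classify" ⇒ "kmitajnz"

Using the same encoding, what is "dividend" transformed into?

It's a Vigenère-style cipher with numeric key [8,1]: position i shifts by key[i mod 2].
For dividend: d+8=l, i+1=j, v+8=d, i+1=j, d+8=l, e+1=f, n+8=v, d+1=e.

ljdjlfve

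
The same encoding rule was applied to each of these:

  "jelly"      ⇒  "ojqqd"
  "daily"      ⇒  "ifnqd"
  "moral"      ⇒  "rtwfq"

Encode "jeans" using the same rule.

Compare letters: j→o is +5, e→j is +5, l→q is +5 — a constant shift. It's a constant shift of +5 (ROT5).
For jeans: j+5=o, e+5=j, a+5=f, n+5=s, s+5=x.

ojfsx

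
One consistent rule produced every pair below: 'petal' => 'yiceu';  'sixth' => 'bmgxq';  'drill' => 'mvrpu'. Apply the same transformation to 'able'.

jfui

Shifts by position in petal: pos 0: p→y (+9), pos 1: e→i (+4), pos 2: t→c (+9), pos 3: a→e (+4) — repeating every 2. A repeating key of period 2 is used — shifts +9, +4 over and over.
Applying it to able: a+9=j, b+4=f, l+9=u, e+4=i.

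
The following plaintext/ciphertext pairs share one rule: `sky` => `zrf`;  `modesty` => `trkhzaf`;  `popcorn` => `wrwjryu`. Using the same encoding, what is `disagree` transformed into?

Two shifts are in play — +3 for a/e/i/o/u, +7 for every other letter.
For disagree: d(cons)+7=k, i(vowel)+3=l, s(cons)+7=z, a(vowel)+3=d, g(cons)+7=n, r(cons)+7=y, e(vowel)+3=h, e(vowel)+3=h.

klzdnyhh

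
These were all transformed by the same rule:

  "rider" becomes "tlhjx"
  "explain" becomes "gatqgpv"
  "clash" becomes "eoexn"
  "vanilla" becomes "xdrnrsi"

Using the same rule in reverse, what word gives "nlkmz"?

Letter i (0-indexed) is shifted by i+2, so successive shifts are 2, 3, 4, ….
Decoding nlkmz: n−2=l, l−3=i, k−4=g, m−5=h, z−6=t.

light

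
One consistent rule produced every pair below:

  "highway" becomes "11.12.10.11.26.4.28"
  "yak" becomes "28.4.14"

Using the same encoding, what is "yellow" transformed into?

28.8.15.15.18.26

Letters become their 1-based position plus 3 (so a→4, b→5, …).
Applying it to yellow: y=25→28, e=5→8, l=12→15, l=12→15, o=15→18, w=23→26.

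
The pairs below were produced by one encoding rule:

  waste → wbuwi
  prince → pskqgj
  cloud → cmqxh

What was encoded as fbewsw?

In waste: w→w is +0, a→b is +1, s→u is +2, t→w is +3 — the shift increases by 1 each position. Letter i (0-indexed) is shifted by i+0, so successive shifts are 0, 1, 2, ….
Decoding fbewsw: f−0=f, b−1=a, e−2=c, w−3=t, s−4=o, w−5=r.

factor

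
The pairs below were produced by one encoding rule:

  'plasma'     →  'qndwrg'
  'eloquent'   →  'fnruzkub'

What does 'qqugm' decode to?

porch

In plasma: p→q is +1, l→n is +2, a→d is +3, s→w is +4 — the shift increases by 1 each position. Letter i (0-indexed) is shifted by i+1, so successive shifts are 1, 2, 3, ….
Reversing it on qqugm: q−1=p, q−2=o, u−3=r, g−4=c, m−5=h.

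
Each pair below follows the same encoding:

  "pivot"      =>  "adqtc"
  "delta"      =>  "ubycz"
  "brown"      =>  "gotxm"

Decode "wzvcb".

p(15)→a(0) and i(8)→d(3) fit y≡7x+25 (mod 26); the inverse of 7 mod 26 is 15. This is an affine cipher: with a=0,…,z=25, each position x becomes (7x+25) mod 26.
Reversing it on wzvcb: w(22)→15·(22−25)≡7=h; z(25)→15·(25−25)≡0=a; v(21)→15·(21−25)≡18=s; c(2)→15·(2−25)≡19=t; b(1)→15·(1−25)≡4=e (all mod 26).

haste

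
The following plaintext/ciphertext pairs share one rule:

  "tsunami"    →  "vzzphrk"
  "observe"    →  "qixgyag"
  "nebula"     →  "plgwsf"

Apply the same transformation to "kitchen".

Shifts by position in tsunami: pos 0: t→v (+2), pos 1: s→z (+7), pos 2: u→z (+5), pos 3: n→p (+2), pos 4: a→h (+7), pos 5: m→r (+5) — repeating every 3. A repeating key of period 3 is used — shifts +2, +7, +5 over and over.
Applying it to kitchen: k+2=m, i+7=p, t+5=y, c+2=e, h+7=o, e+5=j, n+2=p.

mpyeojp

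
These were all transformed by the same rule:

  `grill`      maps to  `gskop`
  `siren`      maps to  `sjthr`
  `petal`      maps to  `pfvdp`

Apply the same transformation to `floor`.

In grill: g→g is +0, r→s is +1, i→k is +2, l→o is +3 — the shift increases by 1 each position. The shift increases by 1 at each position, starting from +0: 0, 1, 2, ….
For floor: f+0=f, l+1=m, o+2=q, o+3=r, r+4=v.

fmqrv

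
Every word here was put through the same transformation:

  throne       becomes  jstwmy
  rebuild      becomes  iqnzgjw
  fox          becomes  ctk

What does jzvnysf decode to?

The output letters match the input read backwards, each shifted +5: throne reversed is enorht. Read the word backwards and shift each letter +5.
Decoding jzvnysf: shift back: j−5=e, z−5=u, v−5=q, n−5=i, y−5=t, s−5=n, f−5=a → euqitna; then reverse → antique.

antique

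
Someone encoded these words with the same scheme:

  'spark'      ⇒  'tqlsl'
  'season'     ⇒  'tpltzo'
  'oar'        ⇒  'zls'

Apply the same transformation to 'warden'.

xlsepo

The shift depends on letter class: consonant s→t is +1, but vowel a→l is +11. Two shifts are in play — +11 for a/e/i/o/u, +1 for every other letter.
Applying it to warden: w(cons)+1=x, a(vowel)+11=l, r(cons)+1=s, d(cons)+1=e, e(vowel)+11=p, n(cons)+1=o.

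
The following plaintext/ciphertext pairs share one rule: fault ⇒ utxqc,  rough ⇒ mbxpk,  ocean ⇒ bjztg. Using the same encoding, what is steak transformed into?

hcztv

f(5)→u(20) and a(0)→t(19) fit y≡21x+19 (mod 26); the inverse of 21 mod 26 is 5. This is an affine cipher: with a=0,…,z=25, each position x becomes (21x+19) mod 26.
On steak: s(18)→21·18+19≡7=h; t(19)→21·19+19≡2=c; e(4)→21·4+19≡25=z; a(0)→21·0+19≡19=t; k(10)→21·10+19≡21=v (all mod 26).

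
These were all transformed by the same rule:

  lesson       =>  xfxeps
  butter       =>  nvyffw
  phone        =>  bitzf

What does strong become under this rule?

euwaol

Shifts by position in lesson: pos 0: l→x (+12), pos 1: e→f (+1), pos 2: s→x (+5), pos 3: s→e (+12), pos 4: o→p (+1), pos 5: n→s (+5) — repeating every 3. It's a Vigenère-style cipher with numeric key [12,1,5]: position i shifts by key[i mod 3].
On strong: s+12=e, t+1=u, r+5=w, o+12=a, n+1=o, g+5=l.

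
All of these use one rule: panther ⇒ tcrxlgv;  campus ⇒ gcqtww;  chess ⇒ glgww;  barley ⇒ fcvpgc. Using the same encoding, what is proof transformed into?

tvqqj

The shift depends on letter class: consonant p→t is +4, but vowel a→c is +2. Two shifts are in play — +2 for a/e/i/o/u, +4 for every other letter.
On proof: p(cons)+4=t, r(cons)+4=v, o(vowel)+2=q, o(vowel)+2=q, f(cons)+4=j.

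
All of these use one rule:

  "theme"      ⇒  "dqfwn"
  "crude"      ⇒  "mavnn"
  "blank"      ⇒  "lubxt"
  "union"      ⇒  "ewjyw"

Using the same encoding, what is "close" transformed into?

Shifts by position in theme: pos 0: t→d (+10), pos 1: h→q (+9), pos 2: e→f (+1), pos 3: m→w (+10), pos 4: e→n (+9) — repeating every 3. The shifts repeat in a cycle of length 3: positions 0,1,… shift by +10, +9, +1, then the pattern repeats.
Applying it to close: c+10=m, l+9=u, o+1=p, s+10=c, e+9=n.

mupcn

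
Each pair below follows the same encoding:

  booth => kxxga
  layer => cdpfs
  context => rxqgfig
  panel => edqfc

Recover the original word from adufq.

haven

b(1)→k(10) and o(14)→x(23) fit y≡7x+3 (mod 26); the inverse of 7 mod 26 is 15. Treating letters as 0–25, the rule is x ↦ 7x + 3 (mod 26).
Decoding adufq: a(0)→15·(0−3)≡7=h; d(3)→15·(3−3)≡0=a; u(20)→15·(20−3)≡21=v; f(5)→15·(5−3)≡4=e; q(16)→15·(16−3)≡13=n (all mod 26).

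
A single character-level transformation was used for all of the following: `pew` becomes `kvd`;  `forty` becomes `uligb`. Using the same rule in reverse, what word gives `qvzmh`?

jeans

Each pair mirrors across the alphabet (p↔k, e↔v, w↔d): positions sum to 25. Letters are reflected about the middle of the alphabet (position → 25−position): Atbash.
Decoding qvzmh: q↔j, v↔e, z↔a, m↔n, h↔s.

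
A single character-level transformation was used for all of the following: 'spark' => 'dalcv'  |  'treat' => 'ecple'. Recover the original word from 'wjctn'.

Compare letters: s→d is +11, p→a is +11, a→l is +11 — a constant shift. This is a Caesar cipher with shift 11.
Decoding wjctn: w−11=l, j−11=y, c−11=r, t−11=i, n−11=c.

lyric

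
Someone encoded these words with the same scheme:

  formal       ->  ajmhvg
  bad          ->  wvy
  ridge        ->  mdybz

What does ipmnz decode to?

nurse

Compare letters: f→a is +21, o→j is +21, r→m is +21 — a constant shift. It's a constant shift of +21 (ROT21).
Undoing it on ipmnz: i−21=n, p−21=u, m−21=r, n−21=s, z−21=e.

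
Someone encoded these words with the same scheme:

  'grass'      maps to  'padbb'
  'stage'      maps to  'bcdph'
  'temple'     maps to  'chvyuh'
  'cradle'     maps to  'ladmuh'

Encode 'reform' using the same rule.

ahorav

The rule splits by letter class: vowels +3, consonants +9.
On reform: r(cons)+9=a, e(vowel)+3=h, f(cons)+9=o, o(vowel)+3=r, r(cons)+9=a, m(cons)+9=v.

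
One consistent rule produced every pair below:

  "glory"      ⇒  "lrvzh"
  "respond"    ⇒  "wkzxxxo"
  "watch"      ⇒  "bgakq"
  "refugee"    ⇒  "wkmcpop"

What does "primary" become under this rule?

uxpujbj

In glory: g→l is +5, l→r is +6, o→v is +7, r→z is +8 — the shift increases by 1 each position. Each letter shifts forward by (position + 5), i.e. 5, 6, 7, … — the shift grows by one for each successive letter.
For primary: p+5=u, r+6=x, i+7=p, m+8=u, a+9=j, r+10=b, y+11=j.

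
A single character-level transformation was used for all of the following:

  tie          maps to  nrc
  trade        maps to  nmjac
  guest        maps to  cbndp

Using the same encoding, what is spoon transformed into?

The output letters match the input read backwards, each shifted +9: tie reversed is eit. The word is reversed, then every letter is shifted forward by 9.
On spoon: reverse → noops; then shift: n+9=w, o+9=x, o+9=x, p+9=y, s+9=b.

wxxyb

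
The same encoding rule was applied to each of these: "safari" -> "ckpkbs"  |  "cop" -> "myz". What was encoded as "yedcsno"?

Compare letters: s→c is +10, a→k is +10, f→p is +10 — a constant shift. It's a constant shift of +10 (ROT10).
Reversing it on yedcsno: y−10=o, e−10=u, d−10=t, c−10=s, s−10=i, n−10=d, o−10=e.

outside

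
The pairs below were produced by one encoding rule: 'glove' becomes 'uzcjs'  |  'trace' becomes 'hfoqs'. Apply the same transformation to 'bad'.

por

This is a Caesar cipher with shift 14.
On bad: b+14=p, a+14=o, d+14=r.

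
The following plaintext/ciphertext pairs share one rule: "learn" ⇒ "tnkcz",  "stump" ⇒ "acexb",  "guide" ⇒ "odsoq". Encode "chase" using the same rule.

kqkdq

In learn: l→t is +8, e→n is +9, a→k is +10, r→c is +11 — the shift increases by 1 each position. The shift increases by 1 at each position, starting from +8: 8, 9, 10, ….
Applying it to chase: c+8=k, h+9=q, a+10=k, s+11=d, e+12=q.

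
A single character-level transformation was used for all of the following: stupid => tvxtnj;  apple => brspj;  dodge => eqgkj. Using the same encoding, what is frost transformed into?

gtrwy

In stupid: s→t is +1, t→v is +2, u→x is +3, p→t is +4 — the shift increases by 1 each position. Each letter shifts forward by (position + 1), i.e. 1, 2, 3, … — the shift grows by one for each successive letter.
Applying it to frost: f+1=g, r+2=t, o+3=r, s+4=w, t+5=y.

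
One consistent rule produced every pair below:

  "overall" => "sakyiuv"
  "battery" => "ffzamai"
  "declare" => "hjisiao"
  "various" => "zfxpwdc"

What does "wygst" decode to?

stall

The shift increases by 1 at each position, starting from +4: 4, 5, 6, ….
Decoding wygst: w−4=s, y−5=t, g−6=a, s−7=l, t−8=l.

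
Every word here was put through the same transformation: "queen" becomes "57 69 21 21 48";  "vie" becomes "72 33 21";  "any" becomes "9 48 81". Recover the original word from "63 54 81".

Each letter becomes 3×(its alphabet position, a=1..z=26) + 6.
Reversing it on 63 54 81: 63→(63−6)÷3=19=s, 54→(54−6)÷3=16=p, 81→(81−6)÷3=25=y.

spy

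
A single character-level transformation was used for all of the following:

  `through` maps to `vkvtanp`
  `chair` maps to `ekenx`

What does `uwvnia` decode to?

strict

In through: t→v is +2, h→k is +3, r→v is +4, o→t is +5 — the shift increases by 1 each position. The shift increases by 1 at each position, starting from +2: 2, 3, 4, ….
Reversing it on uwvnia: u−2=s, w−3=t, v−4=r, n−5=i, i−6=c, a−7=t.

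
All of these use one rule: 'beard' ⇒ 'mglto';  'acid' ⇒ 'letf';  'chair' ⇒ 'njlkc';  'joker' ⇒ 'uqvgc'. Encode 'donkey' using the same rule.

Shifts by position in beard: pos 0: b→m (+11), pos 1: e→g (+2), pos 2: a→l (+11), pos 3: r→t (+2) — repeating every 2. It's a Vigenère-style cipher with numeric key [11,2]: position i shifts by key[i mod 2].
On donkey: d+11=o, o+2=q, n+11=y, k+2=m, e+11=p, y+2=a.

oqympa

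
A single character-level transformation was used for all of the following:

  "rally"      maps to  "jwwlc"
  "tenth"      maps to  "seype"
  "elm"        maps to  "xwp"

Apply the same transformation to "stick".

vnted

The word is reversed, then every letter is shifted forward by 11.
Applying it to stick: reverse → kcits; then shift: k+11=v, c+11=n, i+11=t, t+11=e, s+11=d.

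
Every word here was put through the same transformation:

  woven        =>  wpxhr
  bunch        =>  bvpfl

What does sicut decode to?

sharp

In woven: w→w is +0, o→p is +1, v→x is +2, e→h is +3 — the shift increases by 1 each position. The shift increases by 1 at each position, starting from +0: 0, 1, 2, ….
Decoding sicut: s−0=s, i−1=h, c−2=a, u−3=r, t−4=p.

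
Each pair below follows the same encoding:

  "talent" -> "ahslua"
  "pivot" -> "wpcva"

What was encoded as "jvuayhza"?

Every letter moves 7 places later in the alphabet, wrapping around z→a.
Decoding jvuayhza: j−7=c, v−7=o, u−7=n, a−7=t, y−7=r, h−7=a, z−7=s, a−7=t.

contrast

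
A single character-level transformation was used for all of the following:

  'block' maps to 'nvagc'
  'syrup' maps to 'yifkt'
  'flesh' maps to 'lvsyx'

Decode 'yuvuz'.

Treating letters as 0–25, the rule is x ↦ 19x + 20 (mod 26).
Decoding yuvuz: y(24)→11·(24−20)≡18=s; u(20)→11·(20−20)≡0=a; v(21)→11·(21−20)≡11=l; u(20)→11·(20−20)≡0=a; z(25)→11·(25−20)≡3=d (all mod 26).

salad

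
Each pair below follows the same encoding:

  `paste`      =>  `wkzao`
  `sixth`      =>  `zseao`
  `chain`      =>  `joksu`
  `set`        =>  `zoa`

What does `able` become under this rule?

kiso

The shift depends on letter class: consonant p→w is +7, but vowel a→k is +10. Vowels shift forward by 10 and consonants shift forward by 7.
For able: a(vowel)+10=k, b(cons)+7=i, l(cons)+7=s, e(vowel)+10=o.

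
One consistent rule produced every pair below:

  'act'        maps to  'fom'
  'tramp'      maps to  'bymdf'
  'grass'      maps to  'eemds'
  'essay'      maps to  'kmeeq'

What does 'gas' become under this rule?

The output letters match the input read backwards, each shifted +12: act reversed is tca. Two steps: reverse the string, then apply a Caesar shift of +12.
On gas: reverse → sag; then shift: s+12=e, a+12=m, g+12=s.

ems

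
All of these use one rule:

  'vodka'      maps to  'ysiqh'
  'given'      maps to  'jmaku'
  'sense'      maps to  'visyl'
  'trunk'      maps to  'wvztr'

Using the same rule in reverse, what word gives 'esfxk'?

board

Letter i (0-indexed) is shifted by i+3, so successive shifts are 3, 4, 5, ….
Decoding esfxk: e−3=b, s−4=o, f−5=a, x−6=r, k−7=d.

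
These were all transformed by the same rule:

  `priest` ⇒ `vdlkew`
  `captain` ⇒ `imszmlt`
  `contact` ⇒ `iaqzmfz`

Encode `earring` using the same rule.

Shifts by position in priest: pos 0: p→v (+6), pos 1: r→d (+12), pos 2: i→l (+3), pos 3: e→k (+6), pos 4: s→e (+12), pos 5: t→w (+3) — repeating every 3. A repeating key of period 3 is used — shifts +6, +12, +3 over and over.
For earring: e+6=k, a+12=m, r+3=u, r+6=x, i+12=u, n+3=q, g+6=m.

kmuxuqm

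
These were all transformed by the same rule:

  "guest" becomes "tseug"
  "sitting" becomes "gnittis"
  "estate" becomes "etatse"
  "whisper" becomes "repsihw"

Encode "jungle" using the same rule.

elgnuj

The word is simply reversed.
On jungle: reverse → elgnuj.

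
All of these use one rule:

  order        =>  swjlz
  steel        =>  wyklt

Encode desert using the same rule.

In order: o→s is +4, r→w is +5, d→j is +6, e→l is +7 — the shift increases by 1 each position. The shift increases by 1 at each position, starting from +4: 4, 5, 6, ….
For desert: d+4=h, e+5=j, s+6=y, e+7=l, r+8=z, t+9=c.

hjylzc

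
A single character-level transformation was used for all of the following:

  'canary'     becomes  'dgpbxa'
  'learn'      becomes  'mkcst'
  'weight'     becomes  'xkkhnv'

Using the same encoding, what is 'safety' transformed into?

Shifts by position in canary: pos 0: c→d (+1), pos 1: a→g (+6), pos 2: n→p (+2), pos 3: a→b (+1), pos 4: r→x (+6), pos 5: y→a (+2) — repeating every 3. The shifts repeat in a cycle of length 3: positions 0,1,… shift by +1, +6, +2, then the pattern repeats.
Applying it to safety: s+1=t, a+6=g, f+2=h, e+1=f, t+6=z, y+2=a.

tghfza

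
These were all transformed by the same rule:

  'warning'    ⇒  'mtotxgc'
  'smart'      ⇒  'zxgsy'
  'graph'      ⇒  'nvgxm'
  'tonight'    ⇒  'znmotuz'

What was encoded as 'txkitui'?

concern

Read the word backwards and shift each letter +6.
Undoing it on txkitui: shift back: t−6=n, x−6=r, k−6=e, i−6=c, t−6=n, u−6=o, i−6=c → nrecnoc; then reverse → concern.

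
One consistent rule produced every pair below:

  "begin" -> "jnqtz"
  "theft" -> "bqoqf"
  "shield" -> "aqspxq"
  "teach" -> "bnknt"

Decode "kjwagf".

campus

Letter i (0-indexed) is shifted by i+8, so successive shifts are 8, 9, 10, ….
Reversing it on kjwagf: k−8=c, j−9=a, w−10=m, a−11=p, g−12=u, f−13=s.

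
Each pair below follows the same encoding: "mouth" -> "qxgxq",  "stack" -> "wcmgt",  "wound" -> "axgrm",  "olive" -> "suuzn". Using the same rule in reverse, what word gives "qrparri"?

midwife

Shifts by position in mouth: pos 0: m→q (+4), pos 1: o→x (+9), pos 2: u→g (+12), pos 3: t→x (+4), pos 4: h→q (+9) — repeating every 3. A repeating key of period 3 is used — shifts +4, +9, +12 over and over.
Reversing it on qrparri: q−4=m, r−9=i, p−12=d, a−4=w, r−9=i, r−12=f, i−4=e.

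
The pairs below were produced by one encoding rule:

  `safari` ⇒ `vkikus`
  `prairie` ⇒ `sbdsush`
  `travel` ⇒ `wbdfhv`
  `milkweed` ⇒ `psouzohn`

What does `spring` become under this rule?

Shifts by position in safari: pos 0: s→v (+3), pos 1: a→k (+10), pos 2: f→i (+3), pos 3: a→k (+10) — repeating every 2. It's a Vigenère-style cipher with numeric key [3,10]: position i shifts by key[i mod 2].
Applying it to spring: s+3=v, p+10=z, r+3=u, i+10=s, n+3=q, g+10=q.

vzusqq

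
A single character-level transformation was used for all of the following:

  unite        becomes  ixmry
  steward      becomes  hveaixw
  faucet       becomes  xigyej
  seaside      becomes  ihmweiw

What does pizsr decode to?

Read the word backwards and shift each letter +4.
Decoding pizsr: shift back: p−4=l, i−4=e, z−4=v, s−4=o, r−4=n → levon; then reverse → novel.

novel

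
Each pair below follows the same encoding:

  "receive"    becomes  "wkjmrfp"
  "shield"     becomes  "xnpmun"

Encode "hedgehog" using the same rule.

mkkonrzs

The shift increases by 1 at each position, starting from +5: 5, 6, 7, ….
On hedgehog: h+5=m, e+6=k, d+7=k, g+8=o, e+9=n, h+10=r, o+11=z, g+12=s.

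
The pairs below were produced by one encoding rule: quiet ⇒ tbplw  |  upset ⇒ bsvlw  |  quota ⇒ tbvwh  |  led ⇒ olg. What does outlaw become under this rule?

The shift depends on letter class: consonant q→t is +3, but vowel u→b is +7. Vowels shift forward by 7 and consonants shift forward by 3.
On outlaw: o(vowel)+7=v, u(vowel)+7=b, t(cons)+3=w, l(cons)+3=o, a(vowel)+7=h, w(cons)+3=z.

vbwohz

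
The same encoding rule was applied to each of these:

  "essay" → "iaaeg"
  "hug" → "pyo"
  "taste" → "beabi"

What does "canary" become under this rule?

kevezg

The rule splits by letter class: vowels +4, consonants +8.
Applying it to canary: c(cons)+8=k, a(vowel)+4=e, n(cons)+8=v, a(vowel)+4=e, r(cons)+8=z, y(cons)+8=g.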